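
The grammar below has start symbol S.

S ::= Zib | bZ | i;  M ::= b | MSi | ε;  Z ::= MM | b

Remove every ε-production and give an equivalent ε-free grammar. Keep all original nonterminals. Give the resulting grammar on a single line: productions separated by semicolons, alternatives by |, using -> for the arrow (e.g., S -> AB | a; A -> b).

S -> b | i | bZ | ib | Zib; M -> b | Si | MSi; Z -> M | b | MM

Nullable set: {M, Z}.
S -> Zib: Z nullable, giving Zib | ib.
S -> bZ: Z nullable, giving b | bZ.
Drop M -> ε.
M -> MSi: M nullable, giving MSi | Si.
Z -> MM: M, M nullable, giving M | MM.
Unchanged (no nullable symbols): S -> i; M -> b; Z -> b.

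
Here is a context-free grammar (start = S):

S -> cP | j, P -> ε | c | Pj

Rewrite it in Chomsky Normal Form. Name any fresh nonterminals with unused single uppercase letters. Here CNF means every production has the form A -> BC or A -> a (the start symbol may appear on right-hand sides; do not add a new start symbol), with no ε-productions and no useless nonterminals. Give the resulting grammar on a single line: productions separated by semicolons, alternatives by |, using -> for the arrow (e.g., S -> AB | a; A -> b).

Nullable: {P}; after ε-elimination: S -> c | j | cP; P -> c | j | Pj.
No unit productions to eliminate.
TERM: introduce B -> c, A -> j and substitute in every rule of length ≥2.

S -> c | j | BP; A -> j; B -> c; P -> c | j | PA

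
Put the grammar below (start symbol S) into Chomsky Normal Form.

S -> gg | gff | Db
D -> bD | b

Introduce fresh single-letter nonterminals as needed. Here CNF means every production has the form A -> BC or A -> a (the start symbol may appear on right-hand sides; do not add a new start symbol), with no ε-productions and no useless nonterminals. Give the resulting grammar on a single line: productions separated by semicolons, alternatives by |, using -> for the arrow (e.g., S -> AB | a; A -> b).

No ε-productions.
No unit productions to eliminate.
TERM: introduce A -> b, C -> f, B -> g and substitute in every rule of length ≥2.
BIN: S -> BCC becomes S -> BE, E -> CC.

S -> BB | BE | DA; A -> b; B -> g; C -> f; D -> b | AD; E -> CC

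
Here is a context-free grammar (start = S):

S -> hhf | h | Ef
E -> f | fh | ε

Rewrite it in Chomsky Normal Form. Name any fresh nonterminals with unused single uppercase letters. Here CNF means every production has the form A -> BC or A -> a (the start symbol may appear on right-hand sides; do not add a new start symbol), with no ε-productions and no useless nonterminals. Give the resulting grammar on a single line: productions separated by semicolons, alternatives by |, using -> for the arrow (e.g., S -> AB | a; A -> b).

Nullable: {E}; after ε-elimination: S -> f | h | Ef | hhf; E -> f | fh.
No unit productions to eliminate.
TERM: introduce A -> f, B -> h and substitute in every rule of length ≥2.
BIN: S -> BBA becomes S -> BC, C -> BA.

S -> f | h | BC | EA; A -> f; B -> h; C -> BA; E -> f | AB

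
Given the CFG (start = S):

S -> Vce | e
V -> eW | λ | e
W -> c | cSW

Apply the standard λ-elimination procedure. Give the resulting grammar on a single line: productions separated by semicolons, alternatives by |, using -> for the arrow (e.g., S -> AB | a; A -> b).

S -> e | ce | Vce; V -> e | eW; W -> c | cSW

Nullable set: {V}.
S -> Vce: V nullable, giving Vce | ce.
Drop V -> λ.
Unchanged (no nullable symbols): S -> e; V -> e; V -> eW; W -> c; W -> cSW.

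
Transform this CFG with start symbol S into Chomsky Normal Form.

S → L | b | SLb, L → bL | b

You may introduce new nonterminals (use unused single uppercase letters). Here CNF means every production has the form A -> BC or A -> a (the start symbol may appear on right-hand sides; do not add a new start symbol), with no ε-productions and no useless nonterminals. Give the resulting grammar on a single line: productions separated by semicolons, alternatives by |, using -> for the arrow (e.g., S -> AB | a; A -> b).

No ε-productions.
After unit-elimination: S -> b | bL | SLb; L -> b | bL.
TERM: introduce A -> b and substitute in every rule of length ≥2.
BIN: S -> SLA becomes S -> SB, B -> LA.

S -> b | AL | SB; A -> b; B -> LA; L -> b | AL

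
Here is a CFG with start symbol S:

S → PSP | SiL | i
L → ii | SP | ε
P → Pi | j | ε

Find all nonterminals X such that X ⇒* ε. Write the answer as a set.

Directly nullable (have an ε-rule): {L, P}.
Not nullable: S — each has a terminal in every rule's right-hand side or depends on a non-nullable symbol.

{L, P}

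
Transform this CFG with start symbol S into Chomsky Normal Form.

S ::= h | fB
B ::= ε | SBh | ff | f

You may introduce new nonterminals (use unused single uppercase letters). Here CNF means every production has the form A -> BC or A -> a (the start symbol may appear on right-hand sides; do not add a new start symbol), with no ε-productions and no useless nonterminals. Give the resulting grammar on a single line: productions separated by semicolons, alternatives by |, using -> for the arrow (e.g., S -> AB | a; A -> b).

Nullable: {B}; after ε-elimination: S -> f | h | fB; B -> f | Sh | ff | SBh.
No unit productions to eliminate.
TERM: introduce C -> f, A -> h and substitute in every rule of length ≥2.
BIN: B -> SBA becomes B -> SD, D -> BA.

S -> f | h | CB; A -> h; B -> f | CC | SA | SD; C -> f; D -> BA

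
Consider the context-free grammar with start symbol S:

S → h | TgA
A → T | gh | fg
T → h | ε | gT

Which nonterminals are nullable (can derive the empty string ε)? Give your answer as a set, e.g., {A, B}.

Directly nullable (have an ε-rule): {T}.
A is nullable via A -> T (every symbol on the right is already known nullable).
Not nullable: S — each has a terminal in every rule's right-hand side or depends on a non-nullable symbol.

{A, T}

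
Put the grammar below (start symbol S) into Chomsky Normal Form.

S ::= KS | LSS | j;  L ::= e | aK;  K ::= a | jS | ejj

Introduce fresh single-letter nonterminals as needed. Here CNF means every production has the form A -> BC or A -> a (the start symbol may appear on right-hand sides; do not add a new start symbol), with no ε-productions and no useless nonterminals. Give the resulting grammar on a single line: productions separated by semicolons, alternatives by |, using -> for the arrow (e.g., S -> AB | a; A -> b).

S -> j | KS | LE; A -> e; B -> j; C -> a; D -> BB; E -> SS; K -> a | AD | BS; L -> e | CK

No ε-productions.
No unit productions to eliminate.
TERM: introduce C -> a, A -> e, B -> j and substitute in every rule of length ≥2.
BIN: K -> ABB becomes K -> AD, D -> BB; S -> LSS becomes S -> LE, E -> SS.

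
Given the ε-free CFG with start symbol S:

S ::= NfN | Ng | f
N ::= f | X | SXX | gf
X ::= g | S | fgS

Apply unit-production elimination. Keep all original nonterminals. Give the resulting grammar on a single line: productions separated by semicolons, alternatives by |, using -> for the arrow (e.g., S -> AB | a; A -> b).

S -> f | Ng | NfN; N -> f | g | Ng | gf | NfN | SXX | fgS; X -> f | g | Ng | NfN | fgS

Unit productions: N->X, X->S.
Unit pairs (A ⇒* B via units): (N,S), (N,X), (X,S).
S: inherits non-unit rules of {S} → NfN | Ng | f.
N: inherits non-unit rules of {N, S, X} → NfN | Ng | SXX | f | fgS | g | gf.
X: inherits non-unit rules of {S, X} → NfN | Ng | f | fgS | g.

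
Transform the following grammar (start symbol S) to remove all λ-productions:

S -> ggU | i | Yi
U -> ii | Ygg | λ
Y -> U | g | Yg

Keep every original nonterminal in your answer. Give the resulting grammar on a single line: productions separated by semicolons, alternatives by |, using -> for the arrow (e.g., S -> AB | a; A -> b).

Nullable set: {U, Y}.
S -> Yi: Y nullable, giving Yi | i.
S -> ggU: U nullable, giving gg | ggU.
Drop U -> λ.
U -> Ygg: Y nullable, giving Ygg | gg.
Y -> U: U nullable, giving U.
Y -> Yg: Y nullable, giving Yg | g.
Unchanged (no nullable symbols): S -> i; U -> ii; Y -> g.

S -> i | Yi | gg | ggU; U -> gg | ii | Ygg; Y -> U | g | Yg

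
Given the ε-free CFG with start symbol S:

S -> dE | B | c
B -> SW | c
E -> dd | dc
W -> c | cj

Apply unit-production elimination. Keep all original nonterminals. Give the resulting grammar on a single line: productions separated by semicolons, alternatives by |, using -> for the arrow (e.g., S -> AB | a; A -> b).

S -> c | SW | dE; B -> c | SW; E -> dc | dd; W -> c | cj

Unit productions: S->B.
Unit pairs (A ⇒* B via units): (S,B).
S: inherits non-unit rules of {B, S} → SW | c | dE.
B: inherits non-unit rules of {B} → SW | c.
E: inherits non-unit rules of {E} → dc | dd.
W: inherits non-unit rules of {W} → c | cj.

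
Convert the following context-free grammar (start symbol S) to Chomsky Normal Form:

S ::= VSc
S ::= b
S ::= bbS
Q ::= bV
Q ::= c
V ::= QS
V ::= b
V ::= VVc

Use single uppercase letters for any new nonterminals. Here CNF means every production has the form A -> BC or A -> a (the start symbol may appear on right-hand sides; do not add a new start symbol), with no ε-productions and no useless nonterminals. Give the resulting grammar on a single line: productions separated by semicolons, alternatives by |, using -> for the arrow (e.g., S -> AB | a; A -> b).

No ε-productions.
No unit productions to eliminate.
TERM: introduce A -> b, B -> c and substitute in every rule of length ≥2.
BIN: S -> AAS becomes S -> AC, C -> AS; S -> VSB becomes S -> VD, D -> SB; V -> VVB becomes V -> VE, E -> VB.

S -> b | AC | VD; A -> b; B -> c; C -> AS; D -> SB; E -> VB; Q -> c | AV; V -> b | QS | VE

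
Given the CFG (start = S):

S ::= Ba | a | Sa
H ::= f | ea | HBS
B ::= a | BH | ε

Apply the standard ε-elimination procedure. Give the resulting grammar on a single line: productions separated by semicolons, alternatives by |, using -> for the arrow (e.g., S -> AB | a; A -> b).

S -> a | Ba | Sa; B -> H | a | BH; H -> f | HS | ea | HBS

Nullable set: {B}.
S -> Ba: B nullable, giving Ba | a.
Drop B -> ε.
B -> BH: B nullable, giving BH | H.
H -> HBS: B nullable, giving HBS | HS.
Unchanged (no nullable symbols): S -> Sa; S -> a; B -> a; H -> ea; H -> f.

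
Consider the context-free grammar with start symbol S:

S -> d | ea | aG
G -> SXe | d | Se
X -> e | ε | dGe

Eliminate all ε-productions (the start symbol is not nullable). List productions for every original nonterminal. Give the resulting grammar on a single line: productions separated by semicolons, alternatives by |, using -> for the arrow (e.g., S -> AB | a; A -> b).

S -> d | aG | ea; G -> d | Se | SXe; X -> e | dGe

Nullable set: {X}.
G -> SXe: X nullable, giving SXe | Se.
Drop X -> ε.
Unchanged (no nullable symbols): S -> aG; S -> d; S -> ea; G -> Se; G -> d; X -> dGe; X -> e.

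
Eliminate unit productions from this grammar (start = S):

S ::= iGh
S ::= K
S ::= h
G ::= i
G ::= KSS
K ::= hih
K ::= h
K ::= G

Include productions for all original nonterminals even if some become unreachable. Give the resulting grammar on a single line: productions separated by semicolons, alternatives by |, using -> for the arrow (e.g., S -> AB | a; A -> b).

S -> h | i | KSS | hih | iGh; G -> i | KSS; K -> h | i | KSS | hih

Unit productions: K->G, S->K.
Unit pairs (A ⇒* B via units): (K,G), (S,G), (S,K).
S: inherits non-unit rules of {G, K, S} → KSS | h | hih | i | iGh.
G: inherits non-unit rules of {G} → KSS | i.
K: inherits non-unit rules of {G, K} → KSS | h | hih | i.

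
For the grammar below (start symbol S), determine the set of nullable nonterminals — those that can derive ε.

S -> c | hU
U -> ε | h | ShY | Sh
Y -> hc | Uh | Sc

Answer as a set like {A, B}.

Directly nullable (have an ε-rule): {U}.
Not nullable: S, Y — each has a terminal in every rule's right-hand side or depends on a non-nullable symbol.

{U}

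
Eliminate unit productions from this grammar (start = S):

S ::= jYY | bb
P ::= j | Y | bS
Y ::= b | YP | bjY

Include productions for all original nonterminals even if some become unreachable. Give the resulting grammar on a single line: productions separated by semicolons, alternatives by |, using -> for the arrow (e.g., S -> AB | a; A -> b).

Unit productions: P->Y.
Unit pairs (A ⇒* B via units): (P,Y).
S: inherits non-unit rules of {S} → bb | jYY.
P: inherits non-unit rules of {P, Y} → YP | b | bS | bjY | j.
Y: inherits non-unit rules of {Y} → YP | b | bjY.

S -> bb | jYY; P -> b | j | YP | bS | bjY; Y -> b | YP | bjY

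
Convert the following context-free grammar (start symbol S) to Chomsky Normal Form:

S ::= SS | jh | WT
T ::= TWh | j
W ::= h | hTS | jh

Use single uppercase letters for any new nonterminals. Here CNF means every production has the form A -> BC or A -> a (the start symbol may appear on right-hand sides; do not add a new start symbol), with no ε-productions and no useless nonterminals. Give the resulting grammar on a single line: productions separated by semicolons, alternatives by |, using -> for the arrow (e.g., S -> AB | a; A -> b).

S -> AB | SS | WT; A -> j; B -> h; C -> WB; D -> TS; T -> j | TC; W -> h | AB | BD

No ε-productions.
No unit productions to eliminate.
TERM: introduce B -> h, A -> j and substitute in every rule of length ≥2.
BIN: T -> TWB becomes T -> TC, C -> WB; W -> BTS becomes W -> BD, D -> TS.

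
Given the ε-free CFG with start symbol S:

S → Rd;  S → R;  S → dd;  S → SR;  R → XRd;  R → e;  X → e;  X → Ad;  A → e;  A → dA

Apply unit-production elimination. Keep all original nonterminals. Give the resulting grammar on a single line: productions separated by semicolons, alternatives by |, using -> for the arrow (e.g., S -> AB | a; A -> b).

Unit productions: S->R.
Unit pairs (A ⇒* B via units): (S,R).
S: inherits non-unit rules of {R, S} → Rd | SR | XRd | dd | e.
A: inherits non-unit rules of {A} → dA | e.
R: inherits non-unit rules of {R} → XRd | e.
X: inherits non-unit rules of {X} → Ad | e.

S -> e | Rd | SR | dd | XRd; A -> e | dA; R -> e | XRd; X -> e | Ad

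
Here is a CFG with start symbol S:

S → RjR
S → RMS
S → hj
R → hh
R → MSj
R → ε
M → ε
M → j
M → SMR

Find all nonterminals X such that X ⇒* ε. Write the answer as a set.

Directly nullable (have an ε-rule): {M, R}.
Not nullable: S — each has a terminal in every rule's right-hand side or depends on a non-nullable symbol.

{M, R}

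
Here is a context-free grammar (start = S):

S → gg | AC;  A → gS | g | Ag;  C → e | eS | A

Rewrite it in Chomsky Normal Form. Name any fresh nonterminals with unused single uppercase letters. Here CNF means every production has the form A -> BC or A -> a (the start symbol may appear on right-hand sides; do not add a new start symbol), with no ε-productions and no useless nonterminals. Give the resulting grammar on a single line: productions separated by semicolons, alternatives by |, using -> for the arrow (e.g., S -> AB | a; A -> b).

S -> AC | BB; A -> g | AB | BS; B -> g; C -> e | g | AB | BS | DS; D -> e

No ε-productions.
After unit-elimination: S -> AC | gg; A -> g | Ag | gS; C -> e | g | Ag | eS | gS.
TERM: introduce D -> e, B -> g and substitute in every rule of length ≥2.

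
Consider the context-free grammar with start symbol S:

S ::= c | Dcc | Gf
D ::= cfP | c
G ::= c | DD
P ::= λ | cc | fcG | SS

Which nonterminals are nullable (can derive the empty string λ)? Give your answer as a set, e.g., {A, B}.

Directly nullable (have an ε-rule): {P}.
Not nullable: D, G, S — each has a terminal in every rule's right-hand side or depends on a non-nullable symbol.

{P}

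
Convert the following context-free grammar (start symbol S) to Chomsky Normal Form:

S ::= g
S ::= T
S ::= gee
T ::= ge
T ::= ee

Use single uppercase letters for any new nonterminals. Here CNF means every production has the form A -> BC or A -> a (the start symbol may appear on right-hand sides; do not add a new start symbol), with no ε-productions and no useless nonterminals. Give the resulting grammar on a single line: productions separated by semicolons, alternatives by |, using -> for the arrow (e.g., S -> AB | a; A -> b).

No ε-productions.
After unit-elimination: S -> g | ee | ge | gee; T -> ee | ge.
TERM: introduce A -> e, B -> g and substitute in every rule of length ≥2.
BIN: S -> BAA becomes S -> BC, C -> AA.
Drop unreachable/unproductive: T.

S -> g | AA | BA | BC; A -> e; B -> g; C -> AA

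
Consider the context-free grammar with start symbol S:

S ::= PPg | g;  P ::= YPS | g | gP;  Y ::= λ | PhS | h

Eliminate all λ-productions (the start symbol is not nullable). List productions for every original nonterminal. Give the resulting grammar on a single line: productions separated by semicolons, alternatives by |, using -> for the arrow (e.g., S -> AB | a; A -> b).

Nullable set: {Y}.
P -> YPS: Y nullable, giving PS | YPS.
Drop Y -> λ.
Unchanged (no nullable symbols): S -> PPg; S -> g; P -> g; P -> gP; Y -> PhS; Y -> h.

S -> g | PPg; P -> g | PS | gP | YPS; Y -> h | PhS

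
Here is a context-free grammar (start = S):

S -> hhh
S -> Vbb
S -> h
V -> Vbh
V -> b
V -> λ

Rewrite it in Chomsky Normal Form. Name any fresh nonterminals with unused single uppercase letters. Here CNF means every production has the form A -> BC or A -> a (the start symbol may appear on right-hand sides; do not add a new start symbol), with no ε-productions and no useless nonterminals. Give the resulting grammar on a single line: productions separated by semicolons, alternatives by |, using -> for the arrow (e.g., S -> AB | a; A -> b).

S -> h | AA | BC | VD; A -> b; B -> h; C -> BB; D -> AA; E -> AB; V -> b | AB | VE

Nullable: {V}; after ε-elimination: S -> h | bb | Vbb | hhh; V -> b | bh | Vbh.
No unit productions to eliminate.
TERM: introduce A -> b, B -> h and substitute in every rule of length ≥2.
BIN: S -> BBB becomes S -> BC, C -> BB; S -> VAA becomes S -> VD, D -> AA; V -> VAB becomes V -> VE, E -> AB.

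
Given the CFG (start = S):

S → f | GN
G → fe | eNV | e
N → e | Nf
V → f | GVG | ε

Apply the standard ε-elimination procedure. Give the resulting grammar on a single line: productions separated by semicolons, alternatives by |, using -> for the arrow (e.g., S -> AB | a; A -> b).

Nullable set: {V}.
G -> eNV: V nullable, giving eN | eNV.
Drop V -> ε.
V -> GVG: V nullable, giving GG | GVG.
Unchanged (no nullable symbols): S -> GN; S -> f; G -> e; G -> fe; N -> Nf; N -> e; V -> f.

S -> f | GN; G -> e | eN | fe | eNV; N -> e | Nf; V -> f | GG | GVG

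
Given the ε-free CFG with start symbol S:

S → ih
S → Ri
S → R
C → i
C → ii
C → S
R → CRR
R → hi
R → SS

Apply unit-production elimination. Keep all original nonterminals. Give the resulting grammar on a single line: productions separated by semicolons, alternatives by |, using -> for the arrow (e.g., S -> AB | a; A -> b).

S -> Ri | SS | hi | ih | CRR; C -> i | Ri | SS | hi | ih | ii | CRR; R -> SS | hi | CRR

Unit productions: C->S, S->R.
Unit pairs (A ⇒* B via units): (C,R), (C,S), (S,R).
S: inherits non-unit rules of {R, S} → CRR | Ri | SS | hi | ih.
C: inherits non-unit rules of {C, R, S} → CRR | Ri | SS | hi | i | ih | ii.
R: inherits non-unit rules of {R} → CRR | SS | hi.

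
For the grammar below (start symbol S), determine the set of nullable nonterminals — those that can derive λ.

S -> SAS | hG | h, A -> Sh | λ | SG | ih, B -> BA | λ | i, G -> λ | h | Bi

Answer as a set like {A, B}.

Directly nullable (have an ε-rule): {A, B, G}.
Not nullable: S — each has a terminal in every rule's right-hand side or depends on a non-nullable symbol.

{A, B, G}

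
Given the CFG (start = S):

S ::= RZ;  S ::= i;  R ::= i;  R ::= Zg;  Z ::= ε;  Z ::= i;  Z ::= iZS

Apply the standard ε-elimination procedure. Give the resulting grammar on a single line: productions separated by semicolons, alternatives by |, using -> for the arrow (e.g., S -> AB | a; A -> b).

S -> R | i | RZ; R -> g | i | Zg; Z -> i | iS | iZS

Nullable set: {Z}.
S -> RZ: Z nullable, giving R | RZ.
R -> Zg: Z nullable, giving Zg | g.
Drop Z -> ε.
Z -> iZS: Z nullable, giving iS | iZS.
Unchanged (no nullable symbols): S -> i; R -> i; Z -> i.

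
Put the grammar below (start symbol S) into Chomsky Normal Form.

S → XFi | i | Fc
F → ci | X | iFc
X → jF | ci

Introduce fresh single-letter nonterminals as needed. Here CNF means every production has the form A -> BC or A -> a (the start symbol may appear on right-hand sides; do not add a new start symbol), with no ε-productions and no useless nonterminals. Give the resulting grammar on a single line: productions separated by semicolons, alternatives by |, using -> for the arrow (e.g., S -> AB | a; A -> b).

S -> i | FA | XE; A -> c; B -> i; C -> j; D -> FA; E -> FB; F -> AB | BD | CF; X -> AB | CF

No ε-productions.
After unit-elimination: S -> i | Fc | XFi; F -> ci | jF | iFc; X -> ci | jF.
TERM: introduce A -> c, B -> i, C -> j and substitute in every rule of length ≥2.
BIN: F -> BFA becomes F -> BD, D -> FA; S -> XFB becomes S -> XE, E -> FB.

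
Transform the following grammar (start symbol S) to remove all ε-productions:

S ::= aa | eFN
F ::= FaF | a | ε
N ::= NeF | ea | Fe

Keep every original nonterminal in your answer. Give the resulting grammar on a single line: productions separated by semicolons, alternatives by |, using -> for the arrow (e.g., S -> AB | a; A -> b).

Nullable set: {F}.
S -> eFN: F nullable, giving eFN | eN.
Drop F -> ε.
F -> FaF: F, F nullable, giving Fa | FaF | a | aF.
N -> Fe: F nullable, giving Fe | e.
N -> NeF: F nullable, giving Ne | NeF.
Unchanged (no nullable symbols): S -> aa; F -> a; N -> ea.

S -> aa | eN | eFN; F -> a | Fa | aF | FaF; N -> e | Fe | Ne | ea | NeF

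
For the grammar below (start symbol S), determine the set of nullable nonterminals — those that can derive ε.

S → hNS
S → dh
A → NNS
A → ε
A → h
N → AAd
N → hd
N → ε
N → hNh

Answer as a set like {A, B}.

Directly nullable (have an ε-rule): {A, N}.
Not nullable: S — each has a terminal in every rule's right-hand side or depends on a non-nullable symbol.

{A, N}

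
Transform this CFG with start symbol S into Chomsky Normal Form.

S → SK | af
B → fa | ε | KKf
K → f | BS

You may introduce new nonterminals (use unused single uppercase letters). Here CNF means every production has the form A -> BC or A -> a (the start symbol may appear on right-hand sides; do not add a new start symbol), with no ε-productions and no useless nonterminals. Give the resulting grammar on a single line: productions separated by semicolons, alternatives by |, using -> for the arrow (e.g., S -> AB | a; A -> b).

Nullable: {B}; after ε-elimination: S -> SK | af; B -> fa | KKf; K -> S | f | BS.
After unit-elimination: S -> SK | af; B -> fa | KKf; K -> f | BS | SK | af.
TERM: introduce C -> a, A -> f and substitute in every rule of length ≥2.
BIN: B -> KKA becomes B -> KD, D -> KA.

S -> CA | SK; A -> f; B -> AC | KD; C -> a; D -> KA; K -> f | BS | CA | SK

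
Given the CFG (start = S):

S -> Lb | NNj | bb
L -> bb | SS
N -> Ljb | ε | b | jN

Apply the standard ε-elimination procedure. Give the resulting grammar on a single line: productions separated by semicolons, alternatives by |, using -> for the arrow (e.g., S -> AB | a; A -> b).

S -> j | Lb | Nj | bb | NNj; L -> SS | bb; N -> b | j | jN | Ljb

Nullable set: {N}.
S -> NNj: N, N nullable, giving NNj | Nj | j.
Drop N -> ε.
N -> jN: N nullable, giving j | jN.
Unchanged (no nullable symbols): S -> Lb; S -> bb; L -> SS; L -> bb; N -> Ljb; N -> b.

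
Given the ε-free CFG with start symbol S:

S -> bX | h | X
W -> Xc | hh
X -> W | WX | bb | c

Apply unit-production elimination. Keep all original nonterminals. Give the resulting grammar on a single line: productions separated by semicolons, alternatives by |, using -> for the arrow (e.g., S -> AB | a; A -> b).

Unit productions: S->X, X->W.
Unit pairs (A ⇒* B via units): (S,W), (S,X), (X,W).
S: inherits non-unit rules of {S, W, X} → WX | Xc | bX | bb | c | h | hh.
W: inherits non-unit rules of {W} → Xc | hh.
X: inherits non-unit rules of {W, X} → WX | Xc | bb | c | hh.

S -> c | h | WX | Xc | bX | bb | hh; W -> Xc | hh; X -> c | WX | Xc | bb | hh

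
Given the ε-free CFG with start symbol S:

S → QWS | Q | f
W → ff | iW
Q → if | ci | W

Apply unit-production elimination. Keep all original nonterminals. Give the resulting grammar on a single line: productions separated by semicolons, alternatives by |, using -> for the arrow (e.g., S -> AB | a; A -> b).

S -> f | ci | ff | iW | if | QWS; Q -> ci | ff | iW | if; W -> ff | iW

Unit productions: Q->W, S->Q.
Unit pairs (A ⇒* B via units): (Q,W), (S,Q), (S,W).
S: inherits non-unit rules of {Q, S, W} → QWS | ci | f | ff | iW | if.
Q: inherits non-unit rules of {Q, W} → ci | ff | iW | if.
W: inherits non-unit rules of {W} → ff | iW.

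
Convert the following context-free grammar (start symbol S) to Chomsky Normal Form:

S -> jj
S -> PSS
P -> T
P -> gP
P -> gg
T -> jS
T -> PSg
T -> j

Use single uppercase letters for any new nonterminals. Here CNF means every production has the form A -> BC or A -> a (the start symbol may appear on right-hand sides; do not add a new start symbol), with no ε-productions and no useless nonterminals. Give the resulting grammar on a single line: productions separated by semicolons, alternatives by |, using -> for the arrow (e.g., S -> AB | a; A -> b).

S -> BB | PD; A -> g; B -> j; C -> SA; D -> SS; P -> j | AA | AP | BS | PC

No ε-productions.
After unit-elimination: S -> jj | PSS; P -> j | gP | gg | jS | PSg; T -> j | jS | PSg.
TERM: introduce A -> g, B -> j and substitute in every rule of length ≥2.
BIN: P -> PSA becomes P -> PC, C -> SA; S -> PSS becomes S -> PD, D -> SS; T -> PSA becomes T -> PE, E -> SA.
Drop unreachable/unproductive: T.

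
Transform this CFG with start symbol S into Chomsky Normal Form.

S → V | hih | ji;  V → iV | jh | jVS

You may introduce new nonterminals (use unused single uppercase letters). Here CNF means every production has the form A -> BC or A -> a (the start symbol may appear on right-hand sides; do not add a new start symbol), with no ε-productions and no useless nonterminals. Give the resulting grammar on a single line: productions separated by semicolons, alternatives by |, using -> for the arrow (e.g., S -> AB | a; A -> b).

S -> AD | BV | CA | CB | CE; A -> h; B -> i; C -> j; D -> BA; E -> VS; F -> VS; V -> BV | CA | CF

No ε-productions.
After unit-elimination: S -> iV | jh | ji | hih | jVS; V -> iV | jh | jVS.
TERM: introduce A -> h, B -> i, C -> j and substitute in every rule of length ≥2.
BIN: S -> ABA becomes S -> AD, D -> BA; S -> CVS becomes S -> CE, E -> VS; V -> CVS becomes V -> CF, F -> VS.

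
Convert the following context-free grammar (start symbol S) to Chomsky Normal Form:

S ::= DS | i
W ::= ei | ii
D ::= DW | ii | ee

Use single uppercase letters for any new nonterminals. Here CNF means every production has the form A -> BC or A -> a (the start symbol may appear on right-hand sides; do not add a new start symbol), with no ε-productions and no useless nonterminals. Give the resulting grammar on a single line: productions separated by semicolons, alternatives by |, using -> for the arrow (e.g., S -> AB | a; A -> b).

No ε-productions.
No unit productions to eliminate.
TERM: introduce A -> e, B -> i and substitute in every rule of length ≥2.

S -> i | DS; A -> e; B -> i; D -> AA | BB | DW; W -> AB | BB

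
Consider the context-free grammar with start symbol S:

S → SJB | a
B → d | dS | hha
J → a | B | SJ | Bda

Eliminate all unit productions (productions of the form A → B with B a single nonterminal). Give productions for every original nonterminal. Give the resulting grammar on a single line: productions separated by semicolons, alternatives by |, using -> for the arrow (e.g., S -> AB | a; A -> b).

Unit productions: J->B.
Unit pairs (A ⇒* B via units): (J,B).
S: inherits non-unit rules of {S} → SJB | a.
B: inherits non-unit rules of {B} → d | dS | hha.
J: inherits non-unit rules of {B, J} → Bda | SJ | a | d | dS | hha.

S -> a | SJB; B -> d | dS | hha; J -> a | d | SJ | dS | Bda | hha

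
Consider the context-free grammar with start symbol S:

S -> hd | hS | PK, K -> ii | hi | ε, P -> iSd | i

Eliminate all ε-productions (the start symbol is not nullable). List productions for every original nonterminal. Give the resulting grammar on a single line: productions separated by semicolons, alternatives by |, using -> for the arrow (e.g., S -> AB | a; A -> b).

Nullable set: {K}.
S -> PK: K nullable, giving P | PK.
Drop K -> ε.
Unchanged (no nullable symbols): S -> hS; S -> hd; K -> hi; K -> ii; P -> i; P -> iSd.

S -> P | PK | hS | hd; K -> hi | ii; P -> i | iSd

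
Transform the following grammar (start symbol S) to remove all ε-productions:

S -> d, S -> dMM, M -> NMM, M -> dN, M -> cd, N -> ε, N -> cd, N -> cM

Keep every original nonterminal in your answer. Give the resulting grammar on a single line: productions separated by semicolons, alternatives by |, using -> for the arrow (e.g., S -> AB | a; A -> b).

Nullable set: {N}.
M -> NMM: N nullable, giving MM | NMM.
M -> dN: N nullable, giving d | dN.
Drop N -> ε.
Unchanged (no nullable symbols): S -> d; S -> dMM; M -> cd; N -> cM; N -> cd.

S -> d | dMM; M -> d | MM | cd | dN | NMM; N -> cM | cd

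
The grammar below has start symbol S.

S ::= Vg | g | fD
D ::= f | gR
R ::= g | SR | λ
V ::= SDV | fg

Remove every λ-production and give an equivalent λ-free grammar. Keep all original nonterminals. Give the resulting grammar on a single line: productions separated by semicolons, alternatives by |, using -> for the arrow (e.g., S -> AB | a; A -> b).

Nullable set: {R}.
D -> gR: R nullable, giving g | gR.
Drop R -> λ.
R -> SR: R nullable, giving S | SR.
Unchanged (no nullable symbols): S -> Vg; S -> fD; S -> g; D -> f; R -> g; V -> SDV; V -> fg.

S -> g | Vg | fD; D -> f | g | gR; R -> S | g | SR; V -> fg | SDV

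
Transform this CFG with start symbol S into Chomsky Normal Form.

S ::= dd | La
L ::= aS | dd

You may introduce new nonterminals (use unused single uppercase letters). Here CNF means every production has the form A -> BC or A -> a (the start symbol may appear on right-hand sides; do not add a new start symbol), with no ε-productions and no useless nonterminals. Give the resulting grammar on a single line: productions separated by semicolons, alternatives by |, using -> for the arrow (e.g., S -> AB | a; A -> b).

No ε-productions.
No unit productions to eliminate.
TERM: introduce A -> a, B -> d and substitute in every rule of length ≥2.

S -> BB | LA; A -> a; B -> d; L -> AS | BB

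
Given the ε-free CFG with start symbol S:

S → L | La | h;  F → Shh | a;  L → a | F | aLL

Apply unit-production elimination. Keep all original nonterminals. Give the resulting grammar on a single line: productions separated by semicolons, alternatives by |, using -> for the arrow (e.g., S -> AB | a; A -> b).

S -> a | h | La | Shh | aLL; F -> a | Shh; L -> a | Shh | aLL

Unit productions: L->F, S->L.
Unit pairs (A ⇒* B via units): (L,F), (S,F), (S,L).
S: inherits non-unit rules of {F, L, S} → La | Shh | a | aLL | h.
F: inherits non-unit rules of {F} → Shh | a.
L: inherits non-unit rules of {F, L} → Shh | a | aLL.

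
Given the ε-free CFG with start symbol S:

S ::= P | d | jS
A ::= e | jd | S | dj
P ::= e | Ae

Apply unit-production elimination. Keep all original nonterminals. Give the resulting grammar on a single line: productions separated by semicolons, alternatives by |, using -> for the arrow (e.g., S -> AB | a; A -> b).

Unit productions: A->S, S->P.
Unit pairs (A ⇒* B via units): (A,P), (A,S), (S,P).
S: inherits non-unit rules of {P, S} → Ae | d | e | jS.
A: inherits non-unit rules of {A, P, S} → Ae | d | dj | e | jS | jd.
P: inherits non-unit rules of {P} → Ae | e.

S -> d | e | Ae | jS; A -> d | e | Ae | dj | jS | jd; P -> e | Ae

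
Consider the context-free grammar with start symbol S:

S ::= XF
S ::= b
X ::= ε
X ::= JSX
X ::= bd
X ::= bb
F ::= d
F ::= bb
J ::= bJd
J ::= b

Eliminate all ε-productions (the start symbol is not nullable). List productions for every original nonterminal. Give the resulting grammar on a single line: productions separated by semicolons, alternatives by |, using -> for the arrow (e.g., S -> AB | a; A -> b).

Nullable set: {X}.
S -> XF: X nullable, giving F | XF.
Drop X -> ε.
X -> JSX: X nullable, giving JS | JSX.
Unchanged (no nullable symbols): S -> b; F -> bb; F -> d; J -> b; J -> bJd; X -> bb; X -> bd.

S -> F | b | XF; F -> d | bb; J -> b | bJd; X -> JS | bb | bd | JSX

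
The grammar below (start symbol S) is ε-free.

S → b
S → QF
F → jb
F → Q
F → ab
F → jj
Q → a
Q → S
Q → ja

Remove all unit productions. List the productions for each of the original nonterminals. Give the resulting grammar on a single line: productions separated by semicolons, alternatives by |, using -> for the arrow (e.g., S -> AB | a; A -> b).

Unit productions: F->Q, Q->S.
Unit pairs (A ⇒* B via units): (F,Q), (F,S), (Q,S).
S: inherits non-unit rules of {S} → QF | b.
F: inherits non-unit rules of {F, Q, S} → QF | a | ab | b | ja | jb | jj.
Q: inherits non-unit rules of {Q, S} → QF | a | b | ja.

S -> b | QF; F -> a | b | QF | ab | ja | jb | jj; Q -> a | b | QF | ja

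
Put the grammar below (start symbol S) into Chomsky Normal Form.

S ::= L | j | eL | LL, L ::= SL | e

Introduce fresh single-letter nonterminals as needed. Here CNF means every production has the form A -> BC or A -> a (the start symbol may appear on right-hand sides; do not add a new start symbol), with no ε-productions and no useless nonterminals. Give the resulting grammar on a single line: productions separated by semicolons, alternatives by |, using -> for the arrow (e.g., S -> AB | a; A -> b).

No ε-productions.
After unit-elimination: S -> e | j | LL | SL | eL; L -> e | SL.
TERM: introduce A -> e and substitute in every rule of length ≥2.

S -> e | j | AL | LL | SL; A -> e; L -> e | SL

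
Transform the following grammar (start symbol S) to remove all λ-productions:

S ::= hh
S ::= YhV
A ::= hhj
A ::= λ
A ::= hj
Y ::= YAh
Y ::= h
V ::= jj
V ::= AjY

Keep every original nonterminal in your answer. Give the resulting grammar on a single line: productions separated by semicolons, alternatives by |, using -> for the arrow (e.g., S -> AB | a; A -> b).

S -> hh | YhV; A -> hj | hhj; V -> jY | jj | AjY; Y -> h | Yh | YAh

Nullable set: {A}.
Drop A -> λ.
V -> AjY: A nullable, giving AjY | jY.
Y -> YAh: A nullable, giving YAh | Yh.
Unchanged (no nullable symbols): S -> YhV; S -> hh; A -> hhj; A -> hj; V -> jj; Y -> h.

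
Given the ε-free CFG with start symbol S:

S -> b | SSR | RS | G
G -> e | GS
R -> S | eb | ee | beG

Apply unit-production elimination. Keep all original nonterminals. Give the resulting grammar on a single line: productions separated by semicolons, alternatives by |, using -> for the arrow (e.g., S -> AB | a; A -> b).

S -> b | e | GS | RS | SSR; G -> e | GS; R -> b | e | GS | RS | eb | ee | SSR | beG

Unit productions: R->S, S->G.
Unit pairs (A ⇒* B via units): (R,G), (R,S), (S,G).
S: inherits non-unit rules of {G, S} → GS | RS | SSR | b | e.
G: inherits non-unit rules of {G} → GS | e.
R: inherits non-unit rules of {G, R, S} → GS | RS | SSR | b | beG | e | eb | ee.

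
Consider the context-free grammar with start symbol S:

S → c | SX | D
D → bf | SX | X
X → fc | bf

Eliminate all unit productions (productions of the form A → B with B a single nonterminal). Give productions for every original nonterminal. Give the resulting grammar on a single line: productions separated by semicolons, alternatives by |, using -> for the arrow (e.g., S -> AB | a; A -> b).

S -> c | SX | bf | fc; D -> SX | bf | fc; X -> bf | fc

Unit productions: D->X, S->D.
Unit pairs (A ⇒* B via units): (D,X), (S,D), (S,X).
S: inherits non-unit rules of {D, S, X} → SX | bf | c | fc.
D: inherits non-unit rules of {D, X} → SX | bf | fc.
X: inherits non-unit rules of {X} → bf | fc.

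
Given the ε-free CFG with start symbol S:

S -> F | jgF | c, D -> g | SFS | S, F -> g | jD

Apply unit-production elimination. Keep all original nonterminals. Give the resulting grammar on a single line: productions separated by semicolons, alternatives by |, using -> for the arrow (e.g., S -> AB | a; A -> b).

S -> c | g | jD | jgF; D -> c | g | jD | SFS | jgF; F -> g | jD

Unit productions: D->S, S->F.
Unit pairs (A ⇒* B via units): (D,F), (D,S), (S,F).
S: inherits non-unit rules of {F, S} → c | g | jD | jgF.
D: inherits non-unit rules of {D, F, S} → SFS | c | g | jD | jgF.
F: inherits non-unit rules of {F} → g | jD.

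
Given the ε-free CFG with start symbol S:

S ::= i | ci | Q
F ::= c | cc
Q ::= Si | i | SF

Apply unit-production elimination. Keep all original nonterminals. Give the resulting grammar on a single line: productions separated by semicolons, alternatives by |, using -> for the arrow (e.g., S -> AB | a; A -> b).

Unit productions: S->Q.
Unit pairs (A ⇒* B via units): (S,Q).
S: inherits non-unit rules of {Q, S} → SF | Si | ci | i.
F: inherits non-unit rules of {F} → c | cc.
Q: inherits non-unit rules of {Q} → SF | Si | i.

S -> i | SF | Si | ci; F -> c | cc; Q -> i | SF | Si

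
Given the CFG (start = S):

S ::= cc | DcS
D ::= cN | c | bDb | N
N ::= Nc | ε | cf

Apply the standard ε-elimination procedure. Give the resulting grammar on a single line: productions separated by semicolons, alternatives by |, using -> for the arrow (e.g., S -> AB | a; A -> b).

S -> cS | cc | DcS; D -> N | c | bb | cN | bDb; N -> c | Nc | cf

Nullable set: {D, N}.
S -> DcS: D nullable, giving DcS | cS.
D -> N: N nullable, giving N.
D -> bDb: D nullable, giving bDb | bb.
D -> cN: N nullable, giving c | cN.
Drop N -> ε.
N -> Nc: N nullable, giving Nc | c.
Unchanged (no nullable symbols): S -> cc; D -> c; N -> cf.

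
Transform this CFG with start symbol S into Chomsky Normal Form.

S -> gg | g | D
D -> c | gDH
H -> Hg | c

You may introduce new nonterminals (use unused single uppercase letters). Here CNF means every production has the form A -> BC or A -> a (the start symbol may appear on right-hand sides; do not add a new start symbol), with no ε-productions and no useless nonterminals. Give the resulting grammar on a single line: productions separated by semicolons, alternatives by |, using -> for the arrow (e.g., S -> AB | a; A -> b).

No ε-productions.
After unit-elimination: S -> c | g | gg | gDH; D -> c | gDH; H -> c | Hg.
TERM: introduce A -> g and substitute in every rule of length ≥2.
BIN: D -> ADH becomes D -> AB, B -> DH; S -> ADH becomes S -> AC, C -> DH.

S -> c | g | AA | AC; A -> g; B -> DH; C -> DH; D -> c | AB; H -> c | HA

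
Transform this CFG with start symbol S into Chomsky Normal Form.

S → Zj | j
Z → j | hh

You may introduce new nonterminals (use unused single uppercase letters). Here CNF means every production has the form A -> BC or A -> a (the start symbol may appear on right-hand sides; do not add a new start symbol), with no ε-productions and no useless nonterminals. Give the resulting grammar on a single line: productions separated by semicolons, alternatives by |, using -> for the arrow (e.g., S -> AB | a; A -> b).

S -> j | ZA; A -> j; B -> h; Z -> j | BB

No ε-productions.
No unit productions to eliminate.
TERM: introduce B -> h, A -> j and substitute in every rule of length ≥2.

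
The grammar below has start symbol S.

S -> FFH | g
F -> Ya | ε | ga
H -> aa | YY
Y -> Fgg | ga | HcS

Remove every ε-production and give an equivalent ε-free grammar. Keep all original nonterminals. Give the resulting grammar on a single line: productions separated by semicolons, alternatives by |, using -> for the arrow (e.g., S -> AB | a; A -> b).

S -> H | g | FH | FFH; F -> Ya | ga; H -> YY | aa; Y -> ga | gg | Fgg | HcS

Nullable set: {F}.
S -> FFH: F, F nullable, giving FFH | FH | H.
Drop F -> ε.
Y -> Fgg: F nullable, giving Fgg | gg.
Unchanged (no nullable symbols): S -> g; F -> Ya; F -> ga; H -> YY; H -> aa; Y -> HcS; Y -> ga.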